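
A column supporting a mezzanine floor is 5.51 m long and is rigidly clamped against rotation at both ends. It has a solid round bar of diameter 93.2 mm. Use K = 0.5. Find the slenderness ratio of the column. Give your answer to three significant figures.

λ ≈ 118

For a solid circle r = d/4 = 93.2/4 = 23.30 mm
L_e = K·L = 0.5 × 5.51 m = 2.755 m = 2755.0 mm
λ = L_e / r_min = 2755.0 / 23.30 = 118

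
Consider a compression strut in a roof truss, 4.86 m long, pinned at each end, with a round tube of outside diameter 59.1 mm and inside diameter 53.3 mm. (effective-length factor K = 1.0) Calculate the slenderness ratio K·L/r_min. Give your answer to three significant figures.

λ ≈ 244

d_o = 59.1 mm, d_i = 53.3 mm
I = π(d_o⁴ − d_i⁴)/64 = π(59.1⁴ − 53.30⁴)/64 = 2.027×10^5 mm⁴
A = 512.0 mm²;  r_min = √(I/A) = √(2.027×10^5/512.0) = 19.90 mm
L_e = K·L = 1 × 4.86 m = 4.860 m = 4860.0 mm
λ = L_e / r_min = 4860.0 / 19.90 = 244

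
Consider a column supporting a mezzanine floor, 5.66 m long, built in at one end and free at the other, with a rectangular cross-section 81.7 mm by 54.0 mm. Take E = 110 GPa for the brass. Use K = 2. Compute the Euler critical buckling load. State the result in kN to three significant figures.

P_cr ≈ 9.08 kN

Buckling occurs about the weak axis: I_min = h·b³/12 with b = 54.0 mm (the shorter side).
I_min = 81.7×54.0³/12 = 1.072×10^6 mm⁴
I = 1.072×10^6 mm⁴ = 1.072×10^-6 m⁴
Effective length L_e = K·L = 2 × 5.66 = 11.32 m
P_cr = π²EI / L_e² = π² × 110×10⁹ × 1.072×10^-6 / 11.32² = 9.083×10^3 N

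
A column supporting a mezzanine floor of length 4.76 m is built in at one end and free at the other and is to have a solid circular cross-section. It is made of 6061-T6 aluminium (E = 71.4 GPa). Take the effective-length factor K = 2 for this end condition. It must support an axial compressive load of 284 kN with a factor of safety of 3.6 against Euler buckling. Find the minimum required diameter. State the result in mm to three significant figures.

Required P_cr = n·P = 3.6 × 284 = 1022 kN
L_e = K·L = 2 × 4.76 = 9.520 m
Required I = P_cr·L_e²/(π²E) = 1.022×10^6 × 9.520² / (π² × 7.14×10^10) = 1.315×10^-4 m⁴
I_req = 1.315×10^8 mm⁴
Solid circle: I = πd⁴/64  ⇒  d = (64I/π)^(1/4) = (64×1.315×10^8/π)^(1/4) = 228 mm

d ≈ 228 mm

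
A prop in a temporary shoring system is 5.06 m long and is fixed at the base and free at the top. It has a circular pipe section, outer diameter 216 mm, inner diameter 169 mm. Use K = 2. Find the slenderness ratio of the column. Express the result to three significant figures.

λ ≈ 148

d_o = 216 mm, d_i = 169 mm
I = π(d_o⁴ − d_i⁴)/64 = π(216⁴ − 169.0⁴)/64 = 6.681×10^7 mm⁴
A = 1.421×10^4 mm²;  r_min = √(I/A) = √(6.681×10^7/1.421×10^4) = 68.56 mm
L_e = K·L = 2 × 5.06 m = 10.12 m = 10120 mm
λ = L_e / r_min = 10120 / 68.56 = 148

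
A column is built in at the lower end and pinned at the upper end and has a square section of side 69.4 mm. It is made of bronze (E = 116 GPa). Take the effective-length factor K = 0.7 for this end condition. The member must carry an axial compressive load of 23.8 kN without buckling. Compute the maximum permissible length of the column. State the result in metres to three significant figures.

I = a⁴/12 = 69.4⁴/12 = 1.933×10^6 mm⁴
I = 1.933×10^-6 m⁴
At the buckling limit P_cr = P = 2.380×10^4 N
From P_cr = π²EI/(K·L)²:  L = (1/K)·√(π²EI/P_cr) = (1/0.7)·√(π²×1.16×10^11×1.933×10^-6/2.380×10^4)
L = 13.8 m

L_max ≈ 13.8 m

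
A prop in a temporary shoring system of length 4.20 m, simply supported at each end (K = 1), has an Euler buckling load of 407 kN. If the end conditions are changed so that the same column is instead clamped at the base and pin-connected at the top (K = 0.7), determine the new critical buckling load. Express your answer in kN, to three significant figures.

P_cr ∝ 1/K², so P_cr,new = P_cr,old × (K_old/K_new)² = 407 × (1/0.7)²
= 407 × 2.041 = 831 kN

P_cr ≈ 831 kN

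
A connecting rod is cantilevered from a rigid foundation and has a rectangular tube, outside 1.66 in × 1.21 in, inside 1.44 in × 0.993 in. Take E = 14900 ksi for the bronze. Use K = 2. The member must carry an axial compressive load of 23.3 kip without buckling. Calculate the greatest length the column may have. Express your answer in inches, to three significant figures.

Weak-axis I_min = (h_o·b_o³ − h_i·b_i³)/12 with b_o = 1.21, b_i = 0.9930 in (shorter outer/inner sides).
I_min = (1.66×1.21³ − 1.440×0.9930³)/12 = 0.1276 in⁴
At the buckling limit P_cr = P = 2.330×10^4 lb
From P_cr = π²EI/(K·L)²:  L = (1/K)·√(π²EI/P_cr) = (1/2)·√(π²×1.49×10^7×0.1276/2.330×10^4)
L = 14.2 in

L_max ≈ 14.2 in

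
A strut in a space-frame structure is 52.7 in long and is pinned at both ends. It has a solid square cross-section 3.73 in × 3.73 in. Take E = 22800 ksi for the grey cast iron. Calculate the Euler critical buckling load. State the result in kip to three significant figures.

P_cr ≈ 1310 kip

I = a⁴/12 = 3.73⁴/12 = 16.13 in⁴
Effective length L_e = K·L = 1 × 52.7 = 52.70 in
P_cr = π²EI / L_e² = π² × 22800×10³ × 16.13 / 52.70² = 1.307×10^6 lb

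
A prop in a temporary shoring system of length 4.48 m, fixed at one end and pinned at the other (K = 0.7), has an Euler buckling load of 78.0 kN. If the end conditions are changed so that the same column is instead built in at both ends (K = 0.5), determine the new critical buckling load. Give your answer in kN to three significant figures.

P_cr ∝ 1/K², so P_cr,new = P_cr,old × (K_old/K_new)² = 78.0 × (0.7/0.5)²
= 78.0 × 1.960 = 153 kN

P_cr ≈ 153 kN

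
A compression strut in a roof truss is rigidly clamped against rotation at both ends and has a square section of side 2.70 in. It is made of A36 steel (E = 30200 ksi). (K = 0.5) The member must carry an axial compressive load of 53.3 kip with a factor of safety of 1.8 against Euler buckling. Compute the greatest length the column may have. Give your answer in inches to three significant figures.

L_max ≈ 235 in

I = a⁴/12 = 2.70⁴/12 = 4.429 in⁴
Required critical load P_cr = n·P = 1.8 × 53.3 = 95.94 kip = 9.594×10^4 lb
From P_cr = π²EI/(K·L)²:  L = (1/K)·√(π²EI/P_cr) = (1/0.5)·√(π²×3.02×10^7×4.429/9.594×10^4)
L = 235 in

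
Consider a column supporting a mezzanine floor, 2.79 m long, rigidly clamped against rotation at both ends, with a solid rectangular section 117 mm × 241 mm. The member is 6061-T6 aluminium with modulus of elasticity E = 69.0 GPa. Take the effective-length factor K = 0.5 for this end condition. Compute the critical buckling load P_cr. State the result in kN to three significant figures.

Buckling occurs about the weak axis: I_min = h·b³/12 with b = 117 mm (the shorter side).
I_min = 241×117³/12 = 3.217×10^7 mm⁴
I = 3.217×10^7 mm⁴ = 3.217×10^-5 m⁴
Effective length L_e = K·L = 0.5 × 2.79 = 1.395 m
P_cr = π²EI / L_e² = π² × 69.0×10⁹ × 3.217×10^-5 / 1.395² = 1.126×10^7 N

P_cr ≈ 11300 kN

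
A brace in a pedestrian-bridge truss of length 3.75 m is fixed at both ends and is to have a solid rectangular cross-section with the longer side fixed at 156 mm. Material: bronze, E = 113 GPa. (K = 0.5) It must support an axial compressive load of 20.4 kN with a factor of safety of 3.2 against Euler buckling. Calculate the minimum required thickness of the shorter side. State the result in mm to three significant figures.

b ≈ 25.1 mm

Required P_cr = n·P = 3.2 × 20.4 = 65.28 kN
L_e = K·L = 0.5 × 3.75 = 1.875 m
Required I = P_cr·L_e²/(π²E) = 6.528×10^4 × 1.875² / (π² × 1.13×10^11) = 2.058×10^-7 m⁴
I_req = 2.058×10^5 mm⁴
Rectangle, weak axis: I_min = h·b³/12 with h = 156 mm fixed  ⇒  b = (12I/h)^(1/3) = 25.1 mm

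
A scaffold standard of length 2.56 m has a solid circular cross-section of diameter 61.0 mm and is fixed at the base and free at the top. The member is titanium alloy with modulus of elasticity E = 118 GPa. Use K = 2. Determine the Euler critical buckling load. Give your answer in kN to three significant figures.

P_cr ≈ 30.2 kN

I = πd⁴/64 = π×61.0⁴/64 = 6.797×10^5 mm⁴
I = 6.797×10^5 mm⁴ = 6.797×10^-7 m⁴
Effective length L_e = K·L = 2 × 2.56 = 5.120 m
P_cr = π²EI / L_e² = π² × 118×10⁹ × 6.797×10^-7 / 5.120² = 3.019×10^4 N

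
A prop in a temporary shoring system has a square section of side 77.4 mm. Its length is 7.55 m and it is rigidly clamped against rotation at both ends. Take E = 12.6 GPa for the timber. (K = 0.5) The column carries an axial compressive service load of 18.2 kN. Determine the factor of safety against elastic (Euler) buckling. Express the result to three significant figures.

I = a⁴/12 = 77.4⁴/12 = 2.991×10^6 mm⁴
I = 2.991×10^6 mm⁴ = 2.991×10^-6 m⁴
Effective length L_e = K·L = 0.5 × 7.55 = 3.775 m
P_cr = π²EI / L_e² = π² × 12.6×10⁹ × 2.991×10^-6 / 3.775² = 2.610×10^4 N
Factor of safety n = P_cr / P = 26.099 / 18.2 = 1.43

n ≈ 1.43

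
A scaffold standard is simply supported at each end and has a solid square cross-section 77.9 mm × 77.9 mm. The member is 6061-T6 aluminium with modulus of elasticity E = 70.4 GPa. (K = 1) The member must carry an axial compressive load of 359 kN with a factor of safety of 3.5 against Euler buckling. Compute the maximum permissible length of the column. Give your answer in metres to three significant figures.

I = a⁴/12 = 77.9⁴/12 = 3.069×10^6 mm⁴
I = 3.069×10^-6 m⁴
Required critical load P_cr = n·P = 3.5 × 359 = 1256 kN = 1.256×10^6 N
From P_cr = π²EI/(K·L)²:  L = (1/K)·√(π²EI/P_cr) = (1/1)·√(π²×7.04×10^10×3.069×10^-6/1.256×10^6)
L = 1.30 m

L_max ≈ 1.30 m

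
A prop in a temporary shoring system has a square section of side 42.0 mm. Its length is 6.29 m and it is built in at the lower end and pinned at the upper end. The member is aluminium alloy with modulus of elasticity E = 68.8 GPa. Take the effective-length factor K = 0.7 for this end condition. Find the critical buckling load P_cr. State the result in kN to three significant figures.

I = a⁴/12 = 42.0⁴/12 = 2.593×10^5 mm⁴
I = 2.593×10^5 mm⁴ = 2.593×10^-7 m⁴
Effective length L_e = K·L = 0.7 × 6.29 = 4.403 m
P_cr = π²EI / L_e² = π² × 68.8×10⁹ × 2.593×10^-7 / 4.403² = 9.083×10^3 N

P_cr ≈ 9.08 kN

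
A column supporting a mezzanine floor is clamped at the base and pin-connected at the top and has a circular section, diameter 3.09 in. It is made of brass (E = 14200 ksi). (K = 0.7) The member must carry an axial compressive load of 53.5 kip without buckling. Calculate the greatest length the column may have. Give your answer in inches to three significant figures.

I = πd⁴/64 = π×3.09⁴/64 = 4.475 in⁴
At the buckling limit P_cr = P = 5.350×10^4 lb
From P_cr = π²EI/(K·L)²:  L = (1/K)·√(π²EI/P_cr) = (1/0.7)·√(π²×1.42×10^7×4.475/5.350×10^4)
L = 155 in

L_max ≈ 155 in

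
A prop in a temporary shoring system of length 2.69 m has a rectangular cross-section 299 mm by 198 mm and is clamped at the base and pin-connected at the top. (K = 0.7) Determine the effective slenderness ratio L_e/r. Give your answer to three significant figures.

For a rectangle r_min = b/√12 = 198/√12 = 57.16 mm
L_e = K·L = 0.7 × 2.69 m = 1.883 m = 1883.0 mm
λ = L_e / r_min = 1883.0 / 57.16 = 32.9

λ ≈ 32.9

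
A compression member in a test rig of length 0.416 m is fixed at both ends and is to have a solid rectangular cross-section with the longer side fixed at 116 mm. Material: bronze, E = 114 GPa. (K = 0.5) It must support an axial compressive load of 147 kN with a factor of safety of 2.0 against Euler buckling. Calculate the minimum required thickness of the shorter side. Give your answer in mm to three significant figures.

Required P_cr = n·P = 2.0 × 147 = 294.0 kN
L_e = K·L = 0.5 × 0.416 = 0.2080 m
Required I = P_cr·L_e²/(π²E) = 2.940×10^5 × 0.2080² / (π² × 1.14×10^11) = 1.130×10^-8 m⁴
I_req = 1.130×10^4 mm⁴
Rectangle, weak axis: I_min = h·b³/12 with h = 116 mm fixed  ⇒  b = (12I/h)^(1/3) = 10.5 mm

b ≈ 10.5 mm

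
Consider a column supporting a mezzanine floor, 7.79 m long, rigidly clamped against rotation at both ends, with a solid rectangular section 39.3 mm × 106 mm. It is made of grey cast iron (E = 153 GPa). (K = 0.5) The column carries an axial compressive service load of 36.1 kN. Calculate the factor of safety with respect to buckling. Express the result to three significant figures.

Buckling occurs about the weak axis: I_min = h·b³/12 with b = 39.3 mm (the shorter side).
I_min = 106×39.3³/12 = 5.362×10^5 mm⁴
I = 5.362×10^5 mm⁴ = 5.362×10^-7 m⁴
Effective length L_e = K·L = 0.5 × 7.79 = 3.895 m
P_cr = π²EI / L_e² = π² × 153×10⁹ × 5.362×10^-7 / 3.895² = 5.337×10^4 N
Factor of safety n = P_cr / P = 53.368 / 36.1 = 1.48

n ≈ 1.48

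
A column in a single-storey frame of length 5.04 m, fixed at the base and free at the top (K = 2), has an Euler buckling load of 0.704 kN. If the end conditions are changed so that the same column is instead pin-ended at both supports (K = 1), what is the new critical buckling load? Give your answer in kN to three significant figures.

P_cr ≈ 2.82 kN

P_cr ∝ 1/K², so P_cr,new = P_cr,old × (K_old/K_new)² = 0.704 × (2/1)²
= 0.704 × 4.000 = 2.82 kN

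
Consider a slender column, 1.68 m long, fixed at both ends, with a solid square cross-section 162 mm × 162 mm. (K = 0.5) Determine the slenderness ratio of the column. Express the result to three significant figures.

λ ≈ 18.0

I = a⁴/12 = 162⁴/12 = 5.740×10^7 mm⁴
A = 2.624×10^4 mm²;  r_min = √(I/A) = √(5.740×10^7/2.624×10^4) = 46.77 mm
L_e = K·L = 0.5 × 1.68 m = 0.8400 m = 840.00 mm
λ = L_e / r_min = 840.00 / 46.77 = 18.0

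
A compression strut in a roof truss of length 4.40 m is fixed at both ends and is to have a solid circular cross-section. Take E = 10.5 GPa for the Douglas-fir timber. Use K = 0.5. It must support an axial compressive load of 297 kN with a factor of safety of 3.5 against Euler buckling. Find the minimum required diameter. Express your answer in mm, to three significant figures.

d ≈ 177 mm

Required P_cr = n·P = 3.5 × 297 = 1040 kN
L_e = K·L = 0.5 × 4.40 = 2.200 m
Required I = P_cr·L_e²/(π²E) = 1.040×10^6 × 2.200² / (π² × 1.05×10^10) = 4.855×10^-5 m⁴
I_req = 4.855×10^7 mm⁴
Solid circle: I = πd⁴/64  ⇒  d = (64I/π)^(1/4) = (64×4.855×10^7/π)^(1/4) = 177 mm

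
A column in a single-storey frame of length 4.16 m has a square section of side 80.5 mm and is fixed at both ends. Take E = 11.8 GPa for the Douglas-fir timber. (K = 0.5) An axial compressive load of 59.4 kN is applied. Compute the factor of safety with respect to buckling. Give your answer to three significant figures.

n ≈ 1.59

I = a⁴/12 = 80.5⁴/12 = 3.499×10^6 mm⁴
I = 3.499×10^6 mm⁴ = 3.499×10^-6 m⁴
Effective length L_e = K·L = 0.5 × 4.16 = 2.080 m
P_cr = π²EI / L_e² = π² × 11.8×10⁹ × 3.499×10^-6 / 2.080² = 9.420×10^4 N
Factor of safety n = P_cr / P = 94.201 / 59.4 = 1.59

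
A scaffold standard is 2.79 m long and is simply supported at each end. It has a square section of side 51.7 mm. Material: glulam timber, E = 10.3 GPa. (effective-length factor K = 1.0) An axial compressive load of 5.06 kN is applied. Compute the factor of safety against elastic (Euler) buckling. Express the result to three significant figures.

n ≈ 1.54

I = a⁴/12 = 51.7⁴/12 = 5.954×10^5 mm⁴
I = 5.954×10^5 mm⁴ = 5.954×10^-7 m⁴
Effective length L_e = K·L = 1 × 2.79 = 2.790 m
P_cr = π²EI / L_e² = π² × 10.3×10⁹ × 5.954×10^-7 / 2.790² = 7.775×10^3 N
Factor of safety n = P_cr / P = 7.7752 / 5.06 = 1.54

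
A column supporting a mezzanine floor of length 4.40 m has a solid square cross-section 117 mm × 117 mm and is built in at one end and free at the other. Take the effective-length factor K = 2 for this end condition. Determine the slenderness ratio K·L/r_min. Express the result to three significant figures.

λ ≈ 261

For a square r = a/√12 = 117/√12 = 33.77 mm
L_e = K·L = 2 × 4.40 m = 8.800 m = 8800.0 mm
λ = L_e / r_min = 8800.0 / 33.77 = 261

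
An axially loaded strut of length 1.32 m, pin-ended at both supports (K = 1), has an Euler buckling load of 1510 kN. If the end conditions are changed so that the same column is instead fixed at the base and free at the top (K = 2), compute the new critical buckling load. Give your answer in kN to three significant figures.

P_cr ∝ 1/K², so P_cr,new = P_cr,old × (K_old/K_new)² = 1510 × (1/2)²
= 1510 × 0.2500 = 378 kN

P_cr ≈ 378 kN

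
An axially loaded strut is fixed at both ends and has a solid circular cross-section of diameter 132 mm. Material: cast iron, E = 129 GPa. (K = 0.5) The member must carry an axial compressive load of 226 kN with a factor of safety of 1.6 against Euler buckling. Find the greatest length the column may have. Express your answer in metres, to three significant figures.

I = πd⁴/64 = π×132⁴/64 = 1.490×10^7 mm⁴
I = 1.490×10^-5 m⁴
Required critical load P_cr = n·P = 1.6 × 226 = 361.6 kN = 3.616×10^5 N
From P_cr = π²EI/(K·L)²:  L = (1/K)·√(π²EI/P_cr) = (1/0.5)·√(π²×1.29×10^11×1.490×10^-5/3.616×10^5)
L = 14.5 m

L_max ≈ 14.5 m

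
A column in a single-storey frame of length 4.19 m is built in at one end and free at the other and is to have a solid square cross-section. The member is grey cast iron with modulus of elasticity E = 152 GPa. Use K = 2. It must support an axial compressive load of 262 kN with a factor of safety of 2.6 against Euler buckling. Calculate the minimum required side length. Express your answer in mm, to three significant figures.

a ≈ 140 mm

Required P_cr = n·P = 2.6 × 262 = 681.2 kN
L_e = K·L = 2 × 4.19 = 8.380 m
Required I = P_cr·L_e²/(π²E) = 6.812×10^5 × 8.380² / (π² × 1.52×10^11) = 3.189×10^-5 m⁴
I_req = 3.189×10^7 mm⁴
Solid square: I = a⁴/12  ⇒  a = (12I)^(1/4) = (12×3.189×10^7)^(1/4) = 140 mm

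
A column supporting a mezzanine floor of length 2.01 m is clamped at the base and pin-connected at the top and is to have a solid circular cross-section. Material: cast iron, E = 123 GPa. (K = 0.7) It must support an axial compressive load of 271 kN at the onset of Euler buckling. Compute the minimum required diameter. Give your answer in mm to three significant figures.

d ≈ 54.8 mm

L_e = K·L = 0.7 × 2.01 = 1.407 m
Required I = P_cr·L_e²/(π²E) = 2.710×10^5 × 1.407² / (π² × 1.23×10^11) = 4.419×10^-7 m⁴
I_req = 4.419×10^5 mm⁴
Solid circle: I = πd⁴/64  ⇒  d = (64I/π)^(1/4) = (64×4.419×10^5/π)^(1/4) = 54.8 mm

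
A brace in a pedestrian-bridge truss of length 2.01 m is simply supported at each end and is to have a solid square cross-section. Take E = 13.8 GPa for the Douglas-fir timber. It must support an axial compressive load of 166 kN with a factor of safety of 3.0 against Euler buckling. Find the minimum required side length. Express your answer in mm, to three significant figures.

a ≈ 115 mm

Required P_cr = n·P = 3.0 × 166 = 498.0 kN
L_e = K·L = 1 × 2.01 = 2.010 m
Required I = P_cr·L_e²/(π²E) = 4.980×10^5 × 2.010² / (π² × 1.38×10^10) = 1.477×10^-5 m⁴
I_req = 1.477×10^7 mm⁴
Solid square: I = a⁴/12  ⇒  a = (12I)^(1/4) = (12×1.477×10^7)^(1/4) = 115 mm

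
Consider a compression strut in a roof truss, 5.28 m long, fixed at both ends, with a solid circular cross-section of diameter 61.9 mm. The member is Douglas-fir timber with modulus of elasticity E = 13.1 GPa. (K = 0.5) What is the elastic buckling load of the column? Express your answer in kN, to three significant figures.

I = πd⁴/64 = π×61.9⁴/64 = 7.207×10^5 mm⁴
I = 7.207×10^5 mm⁴ = 7.207×10^-7 m⁴
Effective length L_e = K·L = 0.5 × 5.28 = 2.640 m
P_cr = π²EI / L_e² = π² × 13.1×10⁹ × 7.207×10^-7 / 2.640² = 1.337×10^4 N

P_cr ≈ 13.4 kN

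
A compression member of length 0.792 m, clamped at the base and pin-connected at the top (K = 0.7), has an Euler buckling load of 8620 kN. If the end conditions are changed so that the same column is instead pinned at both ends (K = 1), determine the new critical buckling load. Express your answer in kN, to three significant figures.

P_cr ≈ 4220 kN

P_cr ∝ 1/K², so P_cr,new = P_cr,old × (K_old/K_new)² = 8620 × (0.7/1)²
= 8620 × 0.4900 = 4220 kN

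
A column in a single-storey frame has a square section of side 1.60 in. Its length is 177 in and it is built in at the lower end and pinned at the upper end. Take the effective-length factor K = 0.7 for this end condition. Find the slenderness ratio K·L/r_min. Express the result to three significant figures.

For a square r = a/√12 = 1.60/√12 = 0.4619 in
L_e = K·L = 0.7 × 177 = 123.9 in
λ = L_e / r_min = 123.90 / 0.4619 = 268

λ ≈ 268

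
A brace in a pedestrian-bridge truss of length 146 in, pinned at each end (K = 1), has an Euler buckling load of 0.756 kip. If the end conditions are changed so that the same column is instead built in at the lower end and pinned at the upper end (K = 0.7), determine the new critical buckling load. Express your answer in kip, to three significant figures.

P_cr ≈ 1.54 kip

P_cr ∝ 1/K², so P_cr,new = P_cr,old × (K_old/K_new)² = 0.756 × (1/0.7)²
= 0.756 × 2.041 = 1.54 kip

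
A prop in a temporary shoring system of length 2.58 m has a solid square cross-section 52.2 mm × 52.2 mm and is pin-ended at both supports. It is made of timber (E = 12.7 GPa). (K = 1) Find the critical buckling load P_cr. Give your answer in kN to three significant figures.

P_cr ≈ 11.7 kN

I = a⁴/12 = 52.2⁴/12 = 6.187×10^5 mm⁴
I = 6.187×10^5 mm⁴ = 6.187×10^-7 m⁴
Effective length L_e = K·L = 1 × 2.58 = 2.580 m
P_cr = π²EI / L_e² = π² × 12.7×10⁹ × 6.187×10^-7 / 2.580² = 1.165×10^4 N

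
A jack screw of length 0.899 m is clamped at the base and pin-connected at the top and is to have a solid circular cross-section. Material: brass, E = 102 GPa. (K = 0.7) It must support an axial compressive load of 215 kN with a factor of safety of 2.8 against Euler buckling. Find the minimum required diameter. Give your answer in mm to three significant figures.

Required P_cr = n·P = 2.8 × 215 = 602.0 kN
L_e = K·L = 0.7 × 0.899 = 0.6293 m
Required I = P_cr·L_e²/(π²E) = 6.020×10^5 × 0.6293² / (π² × 1.02×10^11) = 2.368×10^-7 m⁴
I_req = 2.368×10^5 mm⁴
Solid circle: I = πd⁴/64  ⇒  d = (64I/π)^(1/4) = (64×2.368×10^5/π)^(1/4) = 46.9 mm

d ≈ 46.9 mm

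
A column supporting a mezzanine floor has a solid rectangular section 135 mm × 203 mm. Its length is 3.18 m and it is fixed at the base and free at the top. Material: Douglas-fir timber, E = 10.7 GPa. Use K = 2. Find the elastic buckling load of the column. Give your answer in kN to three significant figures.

P_cr ≈ 109 kN

Buckling occurs about the weak axis: I_min = h·b³/12 with b = 135 mm (the shorter side).
I_min = 203×135³/12 = 4.162×10^7 mm⁴
I = 4.162×10^7 mm⁴ = 4.162×10^-5 m⁴
Effective length L_e = K·L = 2 × 3.18 = 6.360 m
P_cr = π²EI / L_e² = π² × 10.7×10⁹ × 4.162×10^-5 / 6.360² = 1.087×10^5 N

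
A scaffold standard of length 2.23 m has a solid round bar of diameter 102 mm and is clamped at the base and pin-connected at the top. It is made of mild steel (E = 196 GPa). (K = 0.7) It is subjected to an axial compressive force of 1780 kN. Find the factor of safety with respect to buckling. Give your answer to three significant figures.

I = πd⁴/64 = π×102⁴/64 = 5.313×10^6 mm⁴
I = 5.313×10^6 mm⁴ = 5.313×10^-6 m⁴
Effective length L_e = K·L = 0.7 × 2.23 = 1.561 m
P_cr = π²EI / L_e² = π² × 196×10⁹ × 5.313×10^-6 / 1.561² = 4.218×10^6 N
Factor of safety n = P_cr / P = 4218.1 / 1780 = 2.37

n ≈ 2.37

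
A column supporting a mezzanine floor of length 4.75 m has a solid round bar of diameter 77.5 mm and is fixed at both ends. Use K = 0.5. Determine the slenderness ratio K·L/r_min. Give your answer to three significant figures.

For a solid circle r = d/4 = 77.5/4 = 19.38 mm
L_e = K·L = 0.5 × 4.75 m = 2.375 m = 2375.0 mm
λ = L_e / r_min = 2375.0 / 19.38 = 123

λ ≈ 123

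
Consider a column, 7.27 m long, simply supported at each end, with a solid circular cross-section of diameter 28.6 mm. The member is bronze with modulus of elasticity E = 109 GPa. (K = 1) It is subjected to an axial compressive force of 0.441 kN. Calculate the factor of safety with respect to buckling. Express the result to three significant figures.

I = πd⁴/64 = π×28.6⁴/64 = 3.284×10^4 mm⁴
I = 3.284×10^4 mm⁴ = 3.284×10^-8 m⁴
Effective length L_e = K·L = 1 × 7.27 = 7.270 m
P_cr = π²EI / L_e² = π² × 109×10⁹ × 3.284×10^-8 / 7.270² = 668.5 N
Factor of safety n = P_cr / P = 0.66848 / 0.441 = 1.52

n ≈ 1.52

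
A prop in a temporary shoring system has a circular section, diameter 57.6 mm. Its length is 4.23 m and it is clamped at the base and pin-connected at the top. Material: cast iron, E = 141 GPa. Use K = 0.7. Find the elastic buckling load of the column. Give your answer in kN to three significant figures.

I = πd⁴/64 = π×57.6⁴/64 = 5.403×10^5 mm⁴
I = 5.403×10^5 mm⁴ = 5.403×10^-7 m⁴
Effective length L_e = K·L = 0.7 × 4.23 = 2.961 m
P_cr = π²EI / L_e² = π² × 141×10⁹ × 5.403×10^-7 / 2.961² = 8.576×10^4 N

P_cr ≈ 85.8 kN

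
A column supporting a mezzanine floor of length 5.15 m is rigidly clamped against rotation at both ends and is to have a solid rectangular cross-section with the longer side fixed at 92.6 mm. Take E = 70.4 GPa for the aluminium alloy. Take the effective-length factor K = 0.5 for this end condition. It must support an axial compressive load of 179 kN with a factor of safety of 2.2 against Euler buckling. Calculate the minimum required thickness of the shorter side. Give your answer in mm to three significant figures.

b ≈ 78.7 mm

Required P_cr = n·P = 2.2 × 179 = 393.8 kN
L_e = K·L = 0.5 × 5.15 = 2.575 m
Required I = P_cr·L_e²/(π²E) = 3.938×10^5 × 2.575² / (π² × 7.04×10^10) = 3.758×10^-6 m⁴
I_req = 3.758×10^6 mm⁴
Rectangle, weak axis: I_min = h·b³/12 with h = 92.6 mm fixed  ⇒  b = (12I/h)^(1/3) = 78.7 mm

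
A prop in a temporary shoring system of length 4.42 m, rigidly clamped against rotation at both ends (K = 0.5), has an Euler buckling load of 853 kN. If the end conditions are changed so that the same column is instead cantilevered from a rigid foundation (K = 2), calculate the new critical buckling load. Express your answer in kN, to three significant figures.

P_cr ∝ 1/K², so P_cr,new = P_cr,old × (K_old/K_new)² = 853 × (0.5/2)²
= 853 × 0.06250 = 53.3 kN

P_cr ≈ 53.3 kN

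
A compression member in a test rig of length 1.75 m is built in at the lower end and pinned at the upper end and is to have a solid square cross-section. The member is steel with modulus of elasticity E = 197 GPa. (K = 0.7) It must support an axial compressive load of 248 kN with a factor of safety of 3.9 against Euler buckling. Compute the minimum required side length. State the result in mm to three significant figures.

a ≈ 54.7 mm

Required P_cr = n·P = 3.9 × 248 = 967.2 kN
L_e = K·L = 0.7 × 1.75 = 1.225 m
Required I = P_cr·L_e²/(π²E) = 9.672×10^5 × 1.225² / (π² × 1.97×10^11) = 7.465×10^-7 m⁴
I_req = 7.465×10^5 mm⁴
Solid square: I = a⁴/12  ⇒  a = (12I)^(1/4) = (12×7.465×10^5)^(1/4) = 54.7 mm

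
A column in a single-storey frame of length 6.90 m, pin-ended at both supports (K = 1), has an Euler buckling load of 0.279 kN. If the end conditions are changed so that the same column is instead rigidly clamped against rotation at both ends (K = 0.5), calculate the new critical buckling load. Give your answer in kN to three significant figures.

P_cr ≈ 1.12 kN

P_cr ∝ 1/K², so P_cr,new = P_cr,old × (K_old/K_new)² = 0.279 × (1/0.5)²
= 0.279 × 4.000 = 1.12 kN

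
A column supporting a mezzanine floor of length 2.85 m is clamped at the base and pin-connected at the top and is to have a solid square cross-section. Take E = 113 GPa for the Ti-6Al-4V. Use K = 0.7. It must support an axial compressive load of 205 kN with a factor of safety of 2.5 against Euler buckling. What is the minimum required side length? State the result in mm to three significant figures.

a ≈ 68.4 mm

Required P_cr = n·P = 2.5 × 205 = 512.5 kN
L_e = K·L = 0.7 × 2.85 = 1.995 m
Required I = P_cr·L_e²/(π²E) = 5.125×10^5 × 1.995² / (π² × 1.13×10^11) = 1.829×10^-6 m⁴
I_req = 1.829×10^6 mm⁴
Solid square: I = a⁴/12  ⇒  a = (12I)^(1/4) = (12×1.829×10^6)^(1/4) = 68.4 mm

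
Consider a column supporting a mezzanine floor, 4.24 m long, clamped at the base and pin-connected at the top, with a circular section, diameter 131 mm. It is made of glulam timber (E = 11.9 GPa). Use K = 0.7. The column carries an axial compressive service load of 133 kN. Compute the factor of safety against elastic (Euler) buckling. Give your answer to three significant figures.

I = πd⁴/64 = π×131⁴/64 = 1.446×10^7 mm⁴
I = 1.446×10^7 mm⁴ = 1.446×10^-5 m⁴
Effective length L_e = K·L = 0.7 × 4.24 = 2.968 m
P_cr = π²EI / L_e² = π² × 11.9×10⁹ × 1.446×10^-5 / 2.968² = 1.927×10^5 N
Factor of safety n = P_cr / P = 192.74 / 133 = 1.45

n ≈ 1.45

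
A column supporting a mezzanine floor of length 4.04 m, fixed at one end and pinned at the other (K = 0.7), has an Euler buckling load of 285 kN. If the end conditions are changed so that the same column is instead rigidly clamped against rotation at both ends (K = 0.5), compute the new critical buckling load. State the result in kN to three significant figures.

P_cr ∝ 1/K², so P_cr,new = P_cr,old × (K_old/K_new)² = 285 × (0.7/0.5)²
= 285 × 1.960 = 559 kN

P_cr ≈ 559 kN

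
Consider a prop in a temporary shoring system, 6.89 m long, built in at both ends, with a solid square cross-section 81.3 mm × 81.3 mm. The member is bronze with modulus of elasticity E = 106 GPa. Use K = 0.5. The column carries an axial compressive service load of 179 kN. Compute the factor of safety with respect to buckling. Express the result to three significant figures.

I = a⁴/12 = 81.3⁴/12 = 3.641×10^6 mm⁴
I = 3.641×10^6 mm⁴ = 3.641×10^-6 m⁴
Effective length L_e = K·L = 0.5 × 6.89 = 3.445 m
P_cr = π²EI / L_e² = π² × 106×10⁹ × 3.641×10^-6 / 3.445² = 3.209×10^5 N
Factor of safety n = P_cr / P = 320.93 / 179 = 1.79

n ≈ 1.79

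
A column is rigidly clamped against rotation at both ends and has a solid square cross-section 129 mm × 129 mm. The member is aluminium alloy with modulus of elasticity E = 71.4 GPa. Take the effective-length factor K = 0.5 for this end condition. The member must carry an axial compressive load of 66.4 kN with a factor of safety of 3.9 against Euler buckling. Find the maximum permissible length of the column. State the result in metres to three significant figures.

I = a⁴/12 = 129⁴/12 = 2.308×10^7 mm⁴
I = 2.308×10^-5 m⁴
Required critical load P_cr = n·P = 3.9 × 66.4 = 259.0 kN = 2.590×10^5 N
From P_cr = π²EI/(K·L)²:  L = (1/K)·√(π²EI/P_cr) = (1/0.5)·√(π²×7.14×10^10×2.308×10^-5/2.590×10^5)
L = 15.8 m

L_max ≈ 15.8 m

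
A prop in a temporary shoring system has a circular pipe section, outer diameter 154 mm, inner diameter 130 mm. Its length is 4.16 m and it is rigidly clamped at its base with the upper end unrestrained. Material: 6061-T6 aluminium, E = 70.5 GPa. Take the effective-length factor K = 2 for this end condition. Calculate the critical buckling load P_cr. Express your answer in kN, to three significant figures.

P_cr ≈ 137 kN

d_o = 154 mm, d_i = 130 mm
I = π(d_o⁴ − d_i⁴)/64 = π(154⁴ − 130.0⁴)/64 = 1.359×10^7 mm⁴
I = 1.359×10^7 mm⁴ = 1.359×10^-5 m⁴
Effective length L_e = K·L = 2 × 4.16 = 8.320 m
P_cr = π²EI / L_e² = π² × 70.5×10⁹ × 1.359×10^-5 / 8.320² = 1.366×10^5 N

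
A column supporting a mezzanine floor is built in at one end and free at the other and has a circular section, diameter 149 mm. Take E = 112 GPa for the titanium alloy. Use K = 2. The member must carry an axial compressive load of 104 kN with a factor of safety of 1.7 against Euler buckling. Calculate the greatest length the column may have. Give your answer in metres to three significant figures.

I = πd⁴/64 = π×149⁴/64 = 2.419×10^7 mm⁴
I = 2.419×10^-5 m⁴
Required critical load P_cr = n·P = 1.7 × 104 = 176.8 kN = 1.768×10^5 N
From P_cr = π²EI/(K·L)²:  L = (1/K)·√(π²EI/P_cr) = (1/2)·√(π²×1.12×10^11×2.419×10^-5/1.768×10^5)
L = 6.15 m

L_max ≈ 6.15 m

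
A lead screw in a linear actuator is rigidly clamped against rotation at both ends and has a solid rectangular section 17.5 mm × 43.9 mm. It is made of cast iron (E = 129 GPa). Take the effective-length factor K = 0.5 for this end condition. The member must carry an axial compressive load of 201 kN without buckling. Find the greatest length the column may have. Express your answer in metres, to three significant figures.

L_max ≈ 0.705 m

Buckling occurs about the weak axis: I_min = h·b³/12 with b = 17.5 mm (the shorter side).
I_min = 43.9×17.5³/12 = 1.961×10^4 mm⁴
I = 1.961×10^-8 m⁴
At the buckling limit P_cr = P = 2.010×10^5 N
From P_cr = π²EI/(K·L)²:  L = (1/K)·√(π²EI/P_cr) = (1/0.5)·√(π²×1.29×10^11×1.961×10^-8/2.010×10^5)
L = 0.705 m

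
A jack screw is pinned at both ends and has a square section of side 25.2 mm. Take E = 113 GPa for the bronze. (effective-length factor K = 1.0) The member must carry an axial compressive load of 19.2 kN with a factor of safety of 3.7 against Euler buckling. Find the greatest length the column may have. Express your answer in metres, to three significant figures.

I = a⁴/12 = 25.2⁴/12 = 3.361×10^4 mm⁴
I = 3.361×10^-8 m⁴
Required critical load P_cr = n·P = 3.7 × 19.2 = 71.04 kN = 7.104×10^4 N
From P_cr = π²EI/(K·L)²:  L = (1/K)·√(π²EI/P_cr) = (1/1)·√(π²×1.13×10^11×3.361×10^-8/7.104×10^4)
L = 0.726 m

L_max ≈ 0.726 m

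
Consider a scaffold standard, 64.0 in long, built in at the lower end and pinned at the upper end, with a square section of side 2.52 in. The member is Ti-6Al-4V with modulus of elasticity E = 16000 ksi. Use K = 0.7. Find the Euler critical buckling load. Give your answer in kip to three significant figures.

I = a⁴/12 = 2.52⁴/12 = 3.361 in⁴
Effective length L_e = K·L = 0.7 × 64.0 = 44.80 in
P_cr = π²EI / L_e² = π² × 16000×10³ × 3.361 / 44.80² = 2.644×10^5 lb

P_cr ≈ 264 kip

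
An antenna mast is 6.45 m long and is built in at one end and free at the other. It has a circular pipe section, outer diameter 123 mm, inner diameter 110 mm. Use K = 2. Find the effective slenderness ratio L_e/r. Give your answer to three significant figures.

d_o = 123 mm, d_i = 110 mm
I = π(d_o⁴ − d_i⁴)/64 = π(123⁴ − 110.0⁴)/64 = 4.049×10^6 mm⁴
A = 2.379×10^3 mm²;  r_min = √(I/A) = √(4.049×10^6/2.379×10^3) = 41.25 mm
L_e = K·L = 2 × 6.45 m = 12.90 m = 12900 mm
λ = L_e / r_min = 12900 / 41.25 = 313

λ ≈ 313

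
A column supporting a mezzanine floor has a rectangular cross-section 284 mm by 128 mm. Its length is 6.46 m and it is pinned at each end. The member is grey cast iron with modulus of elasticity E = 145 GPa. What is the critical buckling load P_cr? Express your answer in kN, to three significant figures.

P_cr ≈ 1700 kN

Buckling occurs about the weak axis: I_min = h·b³/12 with b = 128 mm (the shorter side).
I_min = 284×128³/12 = 4.963×10^7 mm⁴
I = 4.963×10^7 mm⁴ = 4.963×10^-5 m⁴
Effective length L_e = K·L = 1 × 6.46 = 6.460 m
P_cr = π²EI / L_e² = π² × 145×10⁹ × 4.963×10^-5 / 6.460² = 1.702×10^6 N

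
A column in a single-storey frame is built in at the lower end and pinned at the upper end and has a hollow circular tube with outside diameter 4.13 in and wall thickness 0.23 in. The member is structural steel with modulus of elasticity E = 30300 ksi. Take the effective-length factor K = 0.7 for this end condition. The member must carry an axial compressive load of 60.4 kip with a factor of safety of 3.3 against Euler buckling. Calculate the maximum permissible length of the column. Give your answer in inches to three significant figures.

Inner diameter d_i = 4.13 − 2×0.23 = 3.670 in
I = π(d_o⁴ − d_i⁴)/64 = π(4.13⁴ − 3.670⁴)/64 = 5.376 in⁴
Required critical load P_cr = n·P = 3.3 × 60.4 = 199.3 kip = 1.993×10^5 lb
From P_cr = π²EI/(K·L)²:  L = (1/K)·√(π²EI/P_cr) = (1/0.7)·√(π²×3.03×10^7×5.376/1.993×10^5)
L = 128 in

L_max ≈ 128 in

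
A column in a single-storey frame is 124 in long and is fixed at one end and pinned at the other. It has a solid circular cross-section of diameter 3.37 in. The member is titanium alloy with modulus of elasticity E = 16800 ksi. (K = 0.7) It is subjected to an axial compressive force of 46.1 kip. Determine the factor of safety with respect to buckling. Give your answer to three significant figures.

I = πd⁴/64 = π×3.37⁴/64 = 6.331 in⁴
Effective length L_e = K·L = 0.7 × 124 = 86.80 in
P_cr = π²EI / L_e² = π² × 16800×10³ × 6.331 / 86.80² = 1.393×10^5 lb
Factor of safety n = P_cr / P = 139.33 / 46.1 = 3.02

n ≈ 3.02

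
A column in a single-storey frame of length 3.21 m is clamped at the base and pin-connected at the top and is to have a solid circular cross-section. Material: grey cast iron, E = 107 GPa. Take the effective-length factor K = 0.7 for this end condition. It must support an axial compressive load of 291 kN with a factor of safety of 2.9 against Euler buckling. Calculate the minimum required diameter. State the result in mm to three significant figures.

d ≈ 95.2 mm

Required P_cr = n·P = 2.9 × 291 = 843.9 kN
L_e = K·L = 0.7 × 3.21 = 2.247 m
Required I = P_cr·L_e²/(π²E) = 8.439×10^5 × 2.247² / (π² × 1.07×10^11) = 4.035×10^-6 m⁴
I_req = 4.035×10^6 mm⁴
Solid circle: I = πd⁴/64  ⇒  d = (64I/π)^(1/4) = (64×4.035×10^6/π)^(1/4) = 95.2 mm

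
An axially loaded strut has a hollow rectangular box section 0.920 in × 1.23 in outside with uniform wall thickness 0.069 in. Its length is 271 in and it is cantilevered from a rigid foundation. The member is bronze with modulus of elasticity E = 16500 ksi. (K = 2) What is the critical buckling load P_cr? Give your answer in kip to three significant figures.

P_cr ≈ 0.0201 kip

Inner dimensions: h_i = 1.23 − 2×0.069 = 1.092 in, b_i = 0.920 − 2×0.069 = 0.7820 in
Weak-axis I_min = (h_o·b_o³ − h_i·b_i³)/12 with b_o = 0.920, b_i = 0.7820 in (shorter outer/inner sides).
I_min = (1.23×0.920³ − 1.092×0.7820³)/12 = 3.630×10^-2 in⁴
Effective length L_e = K·L = 2 × 271 = 542.0 in
P_cr = π²EI / L_e² = π² × 16500×10³ × 3.630×10^-2 / 542.0² = 20.12 lb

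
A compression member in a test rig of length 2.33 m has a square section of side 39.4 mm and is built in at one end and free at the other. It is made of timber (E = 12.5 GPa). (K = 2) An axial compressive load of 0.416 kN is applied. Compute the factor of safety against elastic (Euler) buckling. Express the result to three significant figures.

n ≈ 2.74

I = a⁴/12 = 39.4⁴/12 = 2.008×10^5 mm⁴
I = 2.008×10^5 mm⁴ = 2.008×10^-7 m⁴
Effective length L_e = K·L = 2 × 2.33 = 4.660 m
P_cr = π²EI / L_e² = π² × 12.5×10⁹ × 2.008×10^-7 / 4.660² = 1.141×10^3 N
Factor of safety n = P_cr / P = 1.1409 / 0.416 = 2.74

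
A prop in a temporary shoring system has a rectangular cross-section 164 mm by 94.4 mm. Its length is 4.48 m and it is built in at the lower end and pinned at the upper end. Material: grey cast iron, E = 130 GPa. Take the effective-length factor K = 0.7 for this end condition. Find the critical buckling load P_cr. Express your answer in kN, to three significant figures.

Buckling occurs about the weak axis: I_min = h·b³/12 with b = 94.4 mm (the shorter side).
I_min = 164×94.4³/12 = 1.150×10^7 mm⁴
I = 1.150×10^7 mm⁴ = 1.150×10^-5 m⁴
Effective length L_e = K·L = 0.7 × 4.48 = 3.136 m
P_cr = π²EI / L_e² = π² × 130×10⁹ × 1.150×10^-5 / 3.136² = 1.500×10^6 N

P_cr ≈ 1500 kN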